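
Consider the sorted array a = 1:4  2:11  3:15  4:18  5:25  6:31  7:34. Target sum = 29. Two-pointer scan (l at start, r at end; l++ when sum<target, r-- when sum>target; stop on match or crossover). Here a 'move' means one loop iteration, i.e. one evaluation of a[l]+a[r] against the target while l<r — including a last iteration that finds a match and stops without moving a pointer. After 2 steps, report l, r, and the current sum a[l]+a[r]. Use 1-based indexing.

l=1, r=5, sum=29

l=1 r=7: 4+34=38 >29, r--
l=1 r=6: 4+31=35 >29, r--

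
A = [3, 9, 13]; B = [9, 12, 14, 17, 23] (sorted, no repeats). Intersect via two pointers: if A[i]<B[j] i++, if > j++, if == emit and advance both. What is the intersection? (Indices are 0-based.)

intersection = [9]

i=0 j=0: 3<9, i++
i=1 j=0: 9==9 emit, i++,j++
i=2 j=1: 13>12, j++
i=2 j=2: 13<14, i++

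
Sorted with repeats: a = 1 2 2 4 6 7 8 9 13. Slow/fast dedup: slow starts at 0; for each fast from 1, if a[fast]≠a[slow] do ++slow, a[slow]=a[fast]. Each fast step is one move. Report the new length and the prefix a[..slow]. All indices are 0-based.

length 8; prefix = [1, 2, 4, 6, 7, 8, 9, 13]

slow=0 fast=1: a[fast]=2≠a[slow]=1 write a[1]=2, slow++,fast++
slow=1 fast=2: a[fast]=2=a[slow] dup, fast++
slow=1 fast=3: a[fast]=4≠a[slow]=2 write a[2]=4, slow++,fast++
slow=2 fast=4: a[fast]=6≠a[slow]=4 write a[3]=6, slow++,fast++
slow=3 fast=5: a[fast]=7≠a[slow]=6 write a[4]=7, slow++,fast++
slow=4 fast=6: a[fast]=8≠a[slow]=7 write a[5]=8, slow++,fast++
slow=5 fast=7: a[fast]=9≠a[slow]=8 write a[6]=9, slow++,fast++
slow=6 fast=8: a[fast]=13≠a[slow]=9 write a[7]=13, slow++,fast++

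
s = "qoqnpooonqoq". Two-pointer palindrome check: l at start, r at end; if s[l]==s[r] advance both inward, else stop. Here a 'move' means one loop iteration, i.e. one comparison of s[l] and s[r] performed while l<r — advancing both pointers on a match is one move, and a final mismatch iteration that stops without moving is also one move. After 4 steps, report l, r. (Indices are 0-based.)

l=4, r=7

[0,11] 'q'=='q' → l++,r--
[1,10] 'o'=='o' → l++,r--
[2,9] 'q'=='q' → l++,r--
[3,8] 'n'=='n' → l++,r--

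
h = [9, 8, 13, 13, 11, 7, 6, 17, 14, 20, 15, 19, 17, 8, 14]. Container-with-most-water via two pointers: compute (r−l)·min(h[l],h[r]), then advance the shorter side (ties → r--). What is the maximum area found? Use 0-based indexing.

l=0 r=14: min(9,14)*14=126 best=126 *, l++
l=1 r=14: min(8,14)*13=104 best=126, l++
l=2 r=14: min(13,14)*12=156 best=156 *, l++
l=3 r=14: min(13,14)*11=143 best=156, l++
l=4 r=14: min(11,14)*10=110 best=156, l++
l=5 r=14: min(7,14)*9=63 best=156, l++
l=6 r=14: min(6,14)*8=48 best=156, l++
l=7 r=14: min(17,14)*7=98 best=156, r--
l=7 r=13: min(17,8)*6=48 best=156, r--
l=7 r=12: min(17,17)*5=85 best=156, r--
l=7 r=11: min(17,19)*4=68 best=156, l++
l=8 r=11: min(14,19)*3=42 best=156, l++
l=9 r=11: min(20,19)*2=38 best=156, r--
l=9 r=10: min(20,15)*1=15 best=156, r--

max area = 156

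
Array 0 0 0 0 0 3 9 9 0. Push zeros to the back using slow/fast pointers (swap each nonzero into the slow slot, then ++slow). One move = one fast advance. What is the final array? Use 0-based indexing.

[3, 9, 9, 0, 0, 0, 0, 0, 0]

(s=0,f=0) a[fast]=0 → fast++
(s=0,f=1) a[fast]=0 → fast++
(s=0,f=2) a[fast]=0 → fast++
(s=0,f=3) a[fast]=0 → fast++
(s=0,f=4) a[fast]=0 → fast++
(s=0,f=5) a[fast]=3≠0 swap→a[0]=3 → slow++,fast++
(s=1,f=6) a[fast]=9≠0 swap→a[1]=9 → slow++,fast++
(s=2,f=7) a[fast]=9≠0 swap→a[2]=9 → slow++,fast++
(s=3,f=8) a[fast]=0 → fast++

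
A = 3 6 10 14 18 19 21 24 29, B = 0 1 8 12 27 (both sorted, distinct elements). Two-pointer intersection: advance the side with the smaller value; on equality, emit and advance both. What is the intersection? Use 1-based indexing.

i=1 j=1: 3>0, j++
i=1 j=2: 3>1, j++
i=1 j=3: 3<8, i++
i=2 j=3: 6<8, i++
i=3 j=3: 10>8, j++
i=3 j=4: 10<12, i++
i=4 j=4: 14>12, j++
i=4 j=5: 14<27, i++
i=5 j=5: 18<27, i++
i=6 j=5: 19<27, i++
i=7 j=5: 21<27, i++
i=8 j=5: 24<27, i++
i=9 j=5: 29>27, j++

intersection = []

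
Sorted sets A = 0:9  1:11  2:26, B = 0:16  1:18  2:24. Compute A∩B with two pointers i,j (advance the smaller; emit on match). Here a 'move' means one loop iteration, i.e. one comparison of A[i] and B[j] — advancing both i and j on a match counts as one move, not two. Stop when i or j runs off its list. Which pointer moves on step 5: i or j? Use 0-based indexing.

[i=0,j=0] 9<16 → i++
[i=1,j=0] 11<16 → i++
[i=2,j=0] 26>16 → j++
[i=2,j=1] 26>18 → j++
[i=2,j=2] 26>24 → j++

j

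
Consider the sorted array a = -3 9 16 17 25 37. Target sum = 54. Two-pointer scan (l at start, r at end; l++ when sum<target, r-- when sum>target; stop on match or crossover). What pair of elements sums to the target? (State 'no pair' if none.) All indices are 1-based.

l=1 r=6: -3+37=34 <54, l++
l=2 r=6: 9+37=46 <54, l++
l=3 r=6: 16+37=53 <54, l++
l=4 r=6: 17+37=54, found

(17, 37)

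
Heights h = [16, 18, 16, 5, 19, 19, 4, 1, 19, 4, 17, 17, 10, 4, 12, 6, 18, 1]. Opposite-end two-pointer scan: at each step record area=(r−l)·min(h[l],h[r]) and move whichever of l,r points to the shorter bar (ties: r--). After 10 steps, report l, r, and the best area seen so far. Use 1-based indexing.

[1,18] min(16,1)*17=17 best=17 * → r--
[1,17] min(16,18)*16=256 best=256 * → l++
[2,17] min(18,18)*15=270 best=270 * → r--
[2,16] min(18,6)*14=84 best=270 → r--
[2,15] min(18,12)*13=156 best=270 → r--
[2,14] min(18,4)*12=48 best=270 → r--
[2,13] min(18,10)*11=110 best=270 → r--
[2,12] min(18,17)*10=170 best=270 → r--
[2,11] min(18,17)*9=153 best=270 → r--
[2,10] min(18,4)*8=32 best=270 → r--

l=2, r=9, best area=270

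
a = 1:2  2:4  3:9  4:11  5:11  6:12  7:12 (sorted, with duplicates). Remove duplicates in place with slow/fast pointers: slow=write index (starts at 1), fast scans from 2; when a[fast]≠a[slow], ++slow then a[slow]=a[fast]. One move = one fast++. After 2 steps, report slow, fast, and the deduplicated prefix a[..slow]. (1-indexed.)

(s=1,f=2) a[fast]=4≠a[slow]=2 write a[2]=4 → slow++,fast++
(s=2,f=3) a[fast]=9≠a[slow]=4 write a[3]=9 → slow++,fast++

slow=3, fast=4, prefix=[2, 4, 9]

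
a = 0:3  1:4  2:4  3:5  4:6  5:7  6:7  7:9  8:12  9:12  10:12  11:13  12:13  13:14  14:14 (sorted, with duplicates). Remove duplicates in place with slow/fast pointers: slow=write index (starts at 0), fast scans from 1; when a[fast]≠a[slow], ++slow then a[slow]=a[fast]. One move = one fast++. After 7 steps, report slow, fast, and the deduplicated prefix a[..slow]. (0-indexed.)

slow=0 fast=1: a[fast]=4≠a[slow]=3 write a[1]=4, slow++,fast++
slow=1 fast=2: a[fast]=4=a[slow] dup, fast++
slow=1 fast=3: a[fast]=5≠a[slow]=4 write a[2]=5, slow++,fast++
slow=2 fast=4: a[fast]=6≠a[slow]=5 write a[3]=6, slow++,fast++
slow=3 fast=5: a[fast]=7≠a[slow]=6 write a[4]=7, slow++,fast++
slow=4 fast=6: a[fast]=7=a[slow] dup, fast++
slow=4 fast=7: a[fast]=9≠a[slow]=7 write a[5]=9, slow++,fast++

slow=5, fast=8, prefix=[3, 4, 5, 6, 7, 9]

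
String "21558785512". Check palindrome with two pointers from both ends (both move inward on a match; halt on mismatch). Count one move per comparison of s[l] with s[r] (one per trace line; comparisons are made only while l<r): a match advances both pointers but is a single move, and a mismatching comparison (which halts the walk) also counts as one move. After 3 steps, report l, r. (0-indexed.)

l=3, r=7

l=0 r=10: '2'=='2', l++,r--
l=1 r=9: '1'=='1', l++,r--
l=2 r=8: '5'=='5', l++,r--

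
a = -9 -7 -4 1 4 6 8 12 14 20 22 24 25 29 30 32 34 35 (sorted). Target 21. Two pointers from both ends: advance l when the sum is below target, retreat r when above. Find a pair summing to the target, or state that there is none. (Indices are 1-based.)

(-9, 30)

[1,18] -9+35=26 >21 → r--
[1,17] -9+34=25 >21 → r--
[1,16] -9+32=23 >21 → r--
[1,15] -9+30=21 → found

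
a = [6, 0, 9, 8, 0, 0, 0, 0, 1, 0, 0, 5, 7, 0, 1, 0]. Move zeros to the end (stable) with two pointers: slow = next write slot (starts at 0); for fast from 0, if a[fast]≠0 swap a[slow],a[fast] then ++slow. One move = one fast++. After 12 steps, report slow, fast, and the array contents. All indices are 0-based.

slow=5, fast=12, a=[6, 9, 8, 1, 5, 0, 0, 0, 0, 0, 0, 0, 7, 0, 1, 0]

(s=0,f=0) a[fast]=6≠0 swap→a[0]=6 → slow++,fast++
(s=1,f=1) a[fast]=0 → fast++
(s=1,f=2) a[fast]=9≠0 swap→a[1]=9 → slow++,fast++
(s=2,f=3) a[fast]=8≠0 swap→a[2]=8 → slow++,fast++
(s=3,f=4) a[fast]=0 → fast++
(s=3,f=5) a[fast]=0 → fast++
(s=3,f=6) a[fast]=0 → fast++
(s=3,f=7) a[fast]=0 → fast++
(s=3,f=8) a[fast]=1≠0 swap→a[3]=1 → slow++,fast++
(s=4,f=9) a[fast]=0 → fast++
(s=4,f=10) a[fast]=0 → fast++
(s=4,f=11) a[fast]=5≠0 swap→a[4]=5 → slow++,fast++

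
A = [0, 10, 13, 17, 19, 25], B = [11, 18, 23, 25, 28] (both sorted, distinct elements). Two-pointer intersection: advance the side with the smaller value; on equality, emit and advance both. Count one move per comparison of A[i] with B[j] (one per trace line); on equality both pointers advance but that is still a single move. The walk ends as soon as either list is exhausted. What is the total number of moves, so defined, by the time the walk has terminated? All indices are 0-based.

[i=0,j=0] 0<11 → i++
[i=1,j=0] 10<11 → i++
[i=2,j=0] 13>11 → j++
[i=2,j=1] 13<18 → i++
[i=3,j=1] 17<18 → i++
[i=4,j=1] 19>18 → j++
[i=4,j=2] 19<23 → i++
[i=5,j=2] 25>23 → j++
[i=5,j=3] 25==25 emit → i++,j++

9 moves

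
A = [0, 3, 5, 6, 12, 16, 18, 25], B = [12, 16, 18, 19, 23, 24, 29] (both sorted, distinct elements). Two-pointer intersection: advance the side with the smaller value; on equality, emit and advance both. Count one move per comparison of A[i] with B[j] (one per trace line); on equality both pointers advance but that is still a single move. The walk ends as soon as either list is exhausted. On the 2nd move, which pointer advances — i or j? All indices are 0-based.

i

[i=0,j=0] 0<12 → i++
[i=1,j=0] 3<12 → i++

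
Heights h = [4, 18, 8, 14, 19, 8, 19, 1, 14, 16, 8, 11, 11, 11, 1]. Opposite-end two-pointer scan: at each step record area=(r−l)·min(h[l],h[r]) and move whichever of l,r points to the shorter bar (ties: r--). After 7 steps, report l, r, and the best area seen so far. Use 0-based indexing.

[0,14] min(4,1)*14=14 best=14 * → r--
[0,13] min(4,11)*13=52 best=52 * → l++
[1,13] min(18,11)*12=132 best=132 * → r--
[1,12] min(18,11)*11=121 best=132 → r--
[1,11] min(18,11)*10=110 best=132 → r--
[1,10] min(18,8)*9=72 best=132 → r--
[1,9] min(18,16)*8=128 best=132 → r--

l=1, r=8, best area=132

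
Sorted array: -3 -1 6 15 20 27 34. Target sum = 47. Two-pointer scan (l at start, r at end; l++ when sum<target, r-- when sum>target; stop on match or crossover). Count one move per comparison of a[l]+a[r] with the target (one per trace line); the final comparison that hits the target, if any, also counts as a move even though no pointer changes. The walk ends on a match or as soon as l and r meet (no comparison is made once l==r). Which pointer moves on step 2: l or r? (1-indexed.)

l

[1,7] -3+34=31 <47 → l++
[2,7] -1+34=33 <47 → l++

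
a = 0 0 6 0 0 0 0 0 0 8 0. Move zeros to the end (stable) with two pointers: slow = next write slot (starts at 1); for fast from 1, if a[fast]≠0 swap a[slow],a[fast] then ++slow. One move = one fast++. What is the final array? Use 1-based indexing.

slow=1 fast=1: a[fast]=0, fast++
slow=1 fast=2: a[fast]=0, fast++
slow=1 fast=3: a[fast]=6≠0 swap→a[1]=6, slow++,fast++
slow=2 fast=4: a[fast]=0, fast++
slow=2 fast=5: a[fast]=0, fast++
slow=2 fast=6: a[fast]=0, fast++
slow=2 fast=7: a[fast]=0, fast++
slow=2 fast=8: a[fast]=0, fast++
slow=2 fast=9: a[fast]=0, fast++
slow=2 fast=10: a[fast]=8≠0 swap→a[2]=8, slow++,fast++
slow=3 fast=11: a[fast]=0, fast++

[6, 8, 0, 0, 0, 0, 0, 0, 0, 0, 0]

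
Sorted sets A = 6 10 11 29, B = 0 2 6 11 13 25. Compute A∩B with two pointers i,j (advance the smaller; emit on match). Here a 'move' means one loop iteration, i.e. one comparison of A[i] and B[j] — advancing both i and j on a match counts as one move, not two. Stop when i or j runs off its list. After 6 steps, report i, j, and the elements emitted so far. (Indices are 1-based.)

i=4, j=6, emitted=[6, 11]

[i=1,j=1] 6>0 → j++
[i=1,j=2] 6>2 → j++
[i=1,j=3] 6==6 emit → i++,j++
[i=2,j=4] 10<11 → i++
[i=3,j=4] 11==11 emit → i++,j++
[i=4,j=5] 29>13 → j++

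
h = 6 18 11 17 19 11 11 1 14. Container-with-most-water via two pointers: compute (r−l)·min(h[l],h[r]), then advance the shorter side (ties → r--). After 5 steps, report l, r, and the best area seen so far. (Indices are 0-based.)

l=1, r=4, best area=98

[0,8] min(6,14)*8=48 best=48 * → l++
[1,8] min(18,14)*7=98 best=98 * → r--
[1,7] min(18,1)*6=6 best=98 → r--
[1,6] min(18,11)*5=55 best=98 → r--
[1,5] min(18,11)*4=44 best=98 → r--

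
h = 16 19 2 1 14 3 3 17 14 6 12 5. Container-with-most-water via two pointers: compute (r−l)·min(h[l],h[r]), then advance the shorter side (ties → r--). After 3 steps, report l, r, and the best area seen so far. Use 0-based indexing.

l=0, r=8, best area=120

[0,11] min(16,5)*11=55 best=55 * → r--
[0,10] min(16,12)*10=120 best=120 * → r--
[0,9] min(16,6)*9=54 best=120 → r--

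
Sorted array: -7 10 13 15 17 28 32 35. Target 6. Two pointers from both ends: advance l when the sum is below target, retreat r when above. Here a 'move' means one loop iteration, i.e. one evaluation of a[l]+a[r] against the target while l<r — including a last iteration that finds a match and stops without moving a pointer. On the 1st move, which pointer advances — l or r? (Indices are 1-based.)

[1,8] -7+35=28 >6 → r--

r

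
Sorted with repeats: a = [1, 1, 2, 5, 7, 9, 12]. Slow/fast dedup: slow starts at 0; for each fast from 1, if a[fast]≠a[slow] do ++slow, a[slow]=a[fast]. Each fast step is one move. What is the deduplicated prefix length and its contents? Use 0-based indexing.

(s=0,f=1) a[fast]=1=a[slow] dup → fast++
(s=0,f=2) a[fast]=2≠a[slow]=1 write a[1]=2 → slow++,fast++
(s=1,f=3) a[fast]=5≠a[slow]=2 write a[2]=5 → slow++,fast++
(s=2,f=4) a[fast]=7≠a[slow]=5 write a[3]=7 → slow++,fast++
(s=3,f=5) a[fast]=9≠a[slow]=7 write a[4]=9 → slow++,fast++
(s=4,f=6) a[fast]=12≠a[slow]=9 write a[5]=12 → slow++,fast++

length 6; prefix = [1, 2, 5, 7, 9, 12]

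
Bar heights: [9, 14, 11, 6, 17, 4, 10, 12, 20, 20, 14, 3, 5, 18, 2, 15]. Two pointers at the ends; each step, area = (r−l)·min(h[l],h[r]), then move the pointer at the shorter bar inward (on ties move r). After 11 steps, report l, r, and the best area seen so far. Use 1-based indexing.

l=1 r=16: min(9,15)*15=135 best=135 *, l++
l=2 r=16: min(14,15)*14=196 best=196 *, l++
l=3 r=16: min(11,15)*13=143 best=196, l++
l=4 r=16: min(6,15)*12=72 best=196, l++
l=5 r=16: min(17,15)*11=165 best=196, r--
l=5 r=15: min(17,2)*10=20 best=196, r--
l=5 r=14: min(17,18)*9=153 best=196, l++
l=6 r=14: min(4,18)*8=32 best=196, l++
l=7 r=14: min(10,18)*7=70 best=196, l++
l=8 r=14: min(12,18)*6=72 best=196, l++
l=9 r=14: min(20,18)*5=90 best=196, r--

l=9, r=13, best area=196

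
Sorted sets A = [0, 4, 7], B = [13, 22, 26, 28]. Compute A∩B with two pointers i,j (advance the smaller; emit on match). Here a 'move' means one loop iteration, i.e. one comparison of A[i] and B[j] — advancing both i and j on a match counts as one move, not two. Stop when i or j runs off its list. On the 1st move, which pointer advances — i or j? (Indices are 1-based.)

[i=1,j=1] 0<13 → i++

i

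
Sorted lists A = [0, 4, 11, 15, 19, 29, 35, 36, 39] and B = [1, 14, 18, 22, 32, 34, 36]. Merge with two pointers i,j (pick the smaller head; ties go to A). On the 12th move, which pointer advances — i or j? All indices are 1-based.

j

[i=1,j=1] A[i]=0<=B[j]=1 take 0 → i++
[i=2,j=1] A[i]=4>B[j]=1 take 1 → j++
[i=2,j=2] A[i]=4<=B[j]=14 take 4 → i++
[i=3,j=2] A[i]=11<=B[j]=14 take 11 → i++
[i=4,j=2] A[i]=15>B[j]=14 take 14 → j++
[i=4,j=3] A[i]=15<=B[j]=18 take 15 → i++
[i=5,j=3] A[i]=19>B[j]=18 take 18 → j++
[i=5,j=4] A[i]=19<=B[j]=22 take 19 → i++
[i=6,j=4] A[i]=29>B[j]=22 take 22 → j++
[i=6,j=5] A[i]=29<=B[j]=32 take 29 → i++
[i=7,j=5] A[i]=35>B[j]=32 take 32 → j++
[i=7,j=6] A[i]=35>B[j]=34 take 34 → j++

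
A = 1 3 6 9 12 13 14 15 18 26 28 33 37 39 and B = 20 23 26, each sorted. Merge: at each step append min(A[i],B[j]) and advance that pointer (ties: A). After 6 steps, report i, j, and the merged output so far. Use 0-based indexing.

[i=0,j=0] A[i]=1<=B[j]=20 take 1 → i++
[i=1,j=0] A[i]=3<=B[j]=20 take 3 → i++
[i=2,j=0] A[i]=6<=B[j]=20 take 6 → i++
[i=3,j=0] A[i]=9<=B[j]=20 take 9 → i++
[i=4,j=0] A[i]=12<=B[j]=20 take 12 → i++
[i=5,j=0] A[i]=13<=B[j]=20 take 13 → i++

i=6, j=0, merged so far=[1, 3, 6, 9, 12, 13]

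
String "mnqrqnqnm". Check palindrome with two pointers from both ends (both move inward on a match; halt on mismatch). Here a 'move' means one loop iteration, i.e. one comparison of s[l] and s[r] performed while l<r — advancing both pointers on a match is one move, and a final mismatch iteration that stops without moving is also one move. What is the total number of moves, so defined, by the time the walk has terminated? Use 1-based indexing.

l=1 r=9: 'm'=='m', l++,r--
l=2 r=8: 'n'=='n', l++,r--
l=3 r=7: 'q'=='q', l++,r--
l=4 r=6: 'r'!='n', stop

4 moves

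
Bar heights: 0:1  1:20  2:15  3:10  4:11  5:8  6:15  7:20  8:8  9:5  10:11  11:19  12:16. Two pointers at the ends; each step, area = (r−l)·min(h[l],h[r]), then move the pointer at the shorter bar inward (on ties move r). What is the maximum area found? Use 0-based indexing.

max area = 190

[0,12] min(1,16)*12=12 best=12 * → l++
[1,12] min(20,16)*11=176 best=176 * → r--
[1,11] min(20,19)*10=190 best=190 * → r--
[1,10] min(20,11)*9=99 best=190 → r--
[1,9] min(20,5)*8=40 best=190 → r--
[1,8] min(20,8)*7=56 best=190 → r--
[1,7] min(20,20)*6=120 best=190 → r--
[1,6] min(20,15)*5=75 best=190 → r--
[1,5] min(20,8)*4=32 best=190 → r--
[1,4] min(20,11)*3=33 best=190 → r--
[1,3] min(20,10)*2=20 best=190 → r--
[1,2] min(20,15)*1=15 best=190 → r--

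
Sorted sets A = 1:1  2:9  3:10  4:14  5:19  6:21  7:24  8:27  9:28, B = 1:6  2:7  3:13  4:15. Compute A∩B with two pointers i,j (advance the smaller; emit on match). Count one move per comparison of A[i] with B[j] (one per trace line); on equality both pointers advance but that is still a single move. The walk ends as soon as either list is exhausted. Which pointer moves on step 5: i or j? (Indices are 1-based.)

i

[i=1,j=1] 1<6 → i++
[i=2,j=1] 9>6 → j++
[i=2,j=2] 9>7 → j++
[i=2,j=3] 9<13 → i++
[i=3,j=3] 10<13 → i++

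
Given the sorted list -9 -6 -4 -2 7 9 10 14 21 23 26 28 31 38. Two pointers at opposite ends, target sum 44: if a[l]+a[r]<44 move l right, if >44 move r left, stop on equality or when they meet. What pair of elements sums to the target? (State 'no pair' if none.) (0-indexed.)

(21, 23)

l=0 r=13: -9+38=29 <44, l++
l=1 r=13: -6+38=32 <44, l++
l=2 r=13: -4+38=34 <44, l++
l=3 r=13: -2+38=36 <44, l++
l=4 r=13: 7+38=45 >44, r--
l=4 r=12: 7+31=38 <44, l++
l=5 r=12: 9+31=40 <44, l++
l=6 r=12: 10+31=41 <44, l++
l=7 r=12: 14+31=45 >44, r--
l=7 r=11: 14+28=42 <44, l++
l=8 r=11: 21+28=49 >44, r--
l=8 r=10: 21+26=47 >44, r--
l=8 r=9: 21+23=44, found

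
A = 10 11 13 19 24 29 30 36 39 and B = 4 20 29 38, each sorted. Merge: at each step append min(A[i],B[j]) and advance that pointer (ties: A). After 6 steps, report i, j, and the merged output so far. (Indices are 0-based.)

i=0 j=0: A[i]=10>B[j]=4 take 4, j++
i=0 j=1: A[i]=10<=B[j]=20 take 10, i++
i=1 j=1: A[i]=11<=B[j]=20 take 11, i++
i=2 j=1: A[i]=13<=B[j]=20 take 13, i++
i=3 j=1: A[i]=19<=B[j]=20 take 19, i++
i=4 j=1: A[i]=24>B[j]=20 take 20, j++

i=4, j=2, merged so far=[4, 10, 11, 13, 19, 20]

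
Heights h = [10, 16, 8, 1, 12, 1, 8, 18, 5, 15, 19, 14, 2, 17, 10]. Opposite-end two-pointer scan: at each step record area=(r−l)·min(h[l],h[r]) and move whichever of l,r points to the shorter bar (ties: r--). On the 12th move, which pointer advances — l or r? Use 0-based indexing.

l

[0,14] min(10,10)*14=140 best=140 * → r--
[0,13] min(10,17)*13=130 best=140 → l++
[1,13] min(16,17)*12=192 best=192 * → l++
[2,13] min(8,17)*11=88 best=192 → l++
[3,13] min(1,17)*10=10 best=192 → l++
[4,13] min(12,17)*9=108 best=192 → l++
[5,13] min(1,17)*8=8 best=192 → l++
[6,13] min(8,17)*7=56 best=192 → l++
[7,13] min(18,17)*6=102 best=192 → r--
[7,12] min(18,2)*5=10 best=192 → r--
[7,11] min(18,14)*4=56 best=192 → r--
[7,10] min(18,19)*3=54 best=192 → l++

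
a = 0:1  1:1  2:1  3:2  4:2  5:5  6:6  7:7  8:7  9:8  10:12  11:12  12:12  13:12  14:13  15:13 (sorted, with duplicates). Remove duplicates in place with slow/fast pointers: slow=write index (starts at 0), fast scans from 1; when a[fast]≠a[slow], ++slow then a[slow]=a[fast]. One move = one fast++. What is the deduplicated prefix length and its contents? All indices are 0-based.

slow=0 fast=1: a[fast]=1=a[slow] dup, fast++
slow=0 fast=2: a[fast]=1=a[slow] dup, fast++
slow=0 fast=3: a[fast]=2≠a[slow]=1 write a[1]=2, slow++,fast++
slow=1 fast=4: a[fast]=2=a[slow] dup, fast++
slow=1 fast=5: a[fast]=5≠a[slow]=2 write a[2]=5, slow++,fast++
slow=2 fast=6: a[fast]=6≠a[slow]=5 write a[3]=6, slow++,fast++
slow=3 fast=7: a[fast]=7≠a[slow]=6 write a[4]=7, slow++,fast++
slow=4 fast=8: a[fast]=7=a[slow] dup, fast++
slow=4 fast=9: a[fast]=8≠a[slow]=7 write a[5]=8, slow++,fast++
slow=5 fast=10: a[fast]=12≠a[slow]=8 write a[6]=12, slow++,fast++
slow=6 fast=11: a[fast]=12=a[slow] dup, fast++
slow=6 fast=12: a[fast]=12=a[slow] dup, fast++
slow=6 fast=13: a[fast]=12=a[slow] dup, fast++
slow=6 fast=14: a[fast]=13≠a[slow]=12 write a[7]=13, slow++,fast++
slow=7 fast=15: a[fast]=13=a[slow] dup, fast++

length 8; prefix = [1, 2, 5, 6, 7, 8, 12, 13]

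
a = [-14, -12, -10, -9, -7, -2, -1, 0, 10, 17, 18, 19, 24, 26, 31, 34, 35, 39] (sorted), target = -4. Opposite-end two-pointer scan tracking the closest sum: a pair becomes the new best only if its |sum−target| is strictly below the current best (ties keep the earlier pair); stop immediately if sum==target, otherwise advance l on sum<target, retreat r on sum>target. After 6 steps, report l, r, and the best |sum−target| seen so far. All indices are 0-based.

[0,17] -14+39=25 d=29 * → r--
[0,16] -14+35=21 d=25 * → r--
[0,15] -14+34=20 d=24 * → r--
[0,14] -14+31=17 d=21 * → r--
[0,13] -14+26=12 d=16 * → r--
[0,12] -14+24=10 d=14 * → r--

l=0, r=11, best |Δ|=14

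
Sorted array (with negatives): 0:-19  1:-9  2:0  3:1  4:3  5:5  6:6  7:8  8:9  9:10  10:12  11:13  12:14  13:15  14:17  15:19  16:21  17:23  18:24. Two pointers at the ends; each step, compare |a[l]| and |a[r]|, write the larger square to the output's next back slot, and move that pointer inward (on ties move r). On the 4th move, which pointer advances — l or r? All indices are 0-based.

[0,18] |-19|<=|24| out[18]=576 → r--
[0,17] |-19|<=|23| out[17]=529 → r--
[0,16] |-19|<=|21| out[16]=441 → r--
[0,15] |-19|<=|19| out[15]=361 → r--

r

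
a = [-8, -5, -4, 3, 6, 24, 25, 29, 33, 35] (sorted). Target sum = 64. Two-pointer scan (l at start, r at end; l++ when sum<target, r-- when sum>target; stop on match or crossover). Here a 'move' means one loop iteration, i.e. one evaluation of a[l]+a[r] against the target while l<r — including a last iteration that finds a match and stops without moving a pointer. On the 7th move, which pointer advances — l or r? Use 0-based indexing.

[0,9] -8+35=27 <64 → l++
[1,9] -5+35=30 <64 → l++
[2,9] -4+35=31 <64 → l++
[3,9] 3+35=38 <64 → l++
[4,9] 6+35=41 <64 → l++
[5,9] 24+35=59 <64 → l++
[6,9] 25+35=60 <64 → l++

l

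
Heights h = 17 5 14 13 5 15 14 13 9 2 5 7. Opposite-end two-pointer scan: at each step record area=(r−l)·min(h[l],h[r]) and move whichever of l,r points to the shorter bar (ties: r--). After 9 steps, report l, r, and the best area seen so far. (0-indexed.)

[0,11] min(17,7)*11=77 best=77 * → r--
[0,10] min(17,5)*10=50 best=77 → r--
[0,9] min(17,2)*9=18 best=77 → r--
[0,8] min(17,9)*8=72 best=77 → r--
[0,7] min(17,13)*7=91 best=91 * → r--
[0,6] min(17,14)*6=84 best=91 → r--
[0,5] min(17,15)*5=75 best=91 → r--
[0,4] min(17,5)*4=20 best=91 → r--
[0,3] min(17,13)*3=39 best=91 → r--

l=0, r=2, best area=91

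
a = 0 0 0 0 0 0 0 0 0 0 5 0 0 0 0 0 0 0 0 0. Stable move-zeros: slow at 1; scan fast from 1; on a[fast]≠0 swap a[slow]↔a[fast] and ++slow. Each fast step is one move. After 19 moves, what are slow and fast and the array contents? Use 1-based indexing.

(s=1,f=1) a[fast]=0 → fast++
(s=1,f=2) a[fast]=0 → fast++
(s=1,f=3) a[fast]=0 → fast++
(s=1,f=4) a[fast]=0 → fast++
(s=1,f=5) a[fast]=0 → fast++
(s=1,f=6) a[fast]=0 → fast++
(s=1,f=7) a[fast]=0 → fast++
(s=1,f=8) a[fast]=0 → fast++
(s=1,f=9) a[fast]=0 → fast++
(s=1,f=10) a[fast]=0 → fast++
(s=1,f=11) a[fast]=5≠0 swap→a[1]=5 → slow++,fast++
(s=2,f=12) a[fast]=0 → fast++
(s=2,f=13) a[fast]=0 → fast++
(s=2,f=14) a[fast]=0 → fast++
(s=2,f=15) a[fast]=0 → fast++
(s=2,f=16) a[fast]=0 → fast++
(s=2,f=17) a[fast]=0 → fast++
(s=2,f=18) a[fast]=0 → fast++
(s=2,f=19) a[fast]=0 → fast++

slow=2, fast=20, a=[5, 0, 0, 0, 0, 0, 0, 0, 0, 0, 0, 0, 0, 0, 0, 0, 0, 0, 0, 0]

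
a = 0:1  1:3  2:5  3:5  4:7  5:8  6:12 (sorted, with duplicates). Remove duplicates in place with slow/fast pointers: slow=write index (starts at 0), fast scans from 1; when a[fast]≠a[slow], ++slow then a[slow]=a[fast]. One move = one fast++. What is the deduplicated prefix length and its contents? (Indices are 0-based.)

slow=0 fast=1: a[fast]=3≠a[slow]=1 write a[1]=3, slow++,fast++
slow=1 fast=2: a[fast]=5≠a[slow]=3 write a[2]=5, slow++,fast++
slow=2 fast=3: a[fast]=5=a[slow] dup, fast++
slow=2 fast=4: a[fast]=7≠a[slow]=5 write a[3]=7, slow++,fast++
slow=3 fast=5: a[fast]=8≠a[slow]=7 write a[4]=8, slow++,fast++
slow=4 fast=6: a[fast]=12≠a[slow]=8 write a[5]=12, slow++,fast++

length 6; prefix = [1, 3, 5, 7, 8, 12]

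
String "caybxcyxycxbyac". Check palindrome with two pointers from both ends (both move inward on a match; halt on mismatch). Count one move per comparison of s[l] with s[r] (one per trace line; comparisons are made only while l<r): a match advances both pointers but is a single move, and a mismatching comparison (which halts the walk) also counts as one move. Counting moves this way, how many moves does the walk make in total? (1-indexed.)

7 moves

[1,15] 'c'=='c' → l++,r--
[2,14] 'a'=='a' → l++,r--
[3,13] 'y'=='y' → l++,r--
[4,12] 'b'=='b' → l++,r--
[5,11] 'x'=='x' → l++,r--
[6,10] 'c'=='c' → l++,r--
[7,9] 'y'=='y' → l++,r--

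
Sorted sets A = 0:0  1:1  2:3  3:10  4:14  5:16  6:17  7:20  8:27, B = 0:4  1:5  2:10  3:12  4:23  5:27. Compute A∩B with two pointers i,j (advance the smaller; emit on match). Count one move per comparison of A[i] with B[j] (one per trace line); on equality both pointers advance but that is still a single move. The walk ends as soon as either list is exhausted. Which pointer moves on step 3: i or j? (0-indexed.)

[i=0,j=0] 0<4 → i++
[i=1,j=0] 1<4 → i++
[i=2,j=0] 3<4 → i++

i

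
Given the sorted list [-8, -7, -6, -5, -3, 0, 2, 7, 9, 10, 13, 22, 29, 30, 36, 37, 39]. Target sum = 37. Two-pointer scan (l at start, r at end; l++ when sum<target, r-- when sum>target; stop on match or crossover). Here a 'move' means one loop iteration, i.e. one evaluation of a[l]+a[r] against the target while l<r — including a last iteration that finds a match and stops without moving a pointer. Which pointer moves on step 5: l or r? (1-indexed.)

l

[1,17] -8+39=31 <37 → l++
[2,17] -7+39=32 <37 → l++
[3,17] -6+39=33 <37 → l++
[4,17] -5+39=34 <37 → l++
[5,17] -3+39=36 <37 → l++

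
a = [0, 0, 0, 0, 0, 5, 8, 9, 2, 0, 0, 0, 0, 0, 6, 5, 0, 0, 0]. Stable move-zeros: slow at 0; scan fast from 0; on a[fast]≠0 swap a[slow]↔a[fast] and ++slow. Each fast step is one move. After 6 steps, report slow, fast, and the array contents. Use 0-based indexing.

slow=0 fast=0: a[fast]=0, fast++
slow=0 fast=1: a[fast]=0, fast++
slow=0 fast=2: a[fast]=0, fast++
slow=0 fast=3: a[fast]=0, fast++
slow=0 fast=4: a[fast]=0, fast++
slow=0 fast=5: a[fast]=5≠0 swap→a[0]=5, slow++,fast++

slow=1, fast=6, a=[5, 0, 0, 0, 0, 0, 8, 9, 2, 0, 0, 0, 0, 0, 6, 5, 0, 0, 0]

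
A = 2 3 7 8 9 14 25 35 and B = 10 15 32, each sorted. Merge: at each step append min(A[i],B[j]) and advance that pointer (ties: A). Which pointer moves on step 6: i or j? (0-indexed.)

i=0 j=0: A[i]=2<=B[j]=10 take 2, i++
i=1 j=0: A[i]=3<=B[j]=10 take 3, i++
i=2 j=0: A[i]=7<=B[j]=10 take 7, i++
i=3 j=0: A[i]=8<=B[j]=10 take 8, i++
i=4 j=0: A[i]=9<=B[j]=10 take 9, i++
i=5 j=0: A[i]=14>B[j]=10 take 10, j++

j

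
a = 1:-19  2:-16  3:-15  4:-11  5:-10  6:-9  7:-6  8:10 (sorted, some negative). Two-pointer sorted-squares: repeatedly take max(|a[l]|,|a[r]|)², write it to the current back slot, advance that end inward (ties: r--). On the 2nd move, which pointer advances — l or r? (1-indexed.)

l=1 r=8: |-19|>|10| out[8]=361, l++
l=2 r=8: |-16|>|10| out[7]=256, l++

l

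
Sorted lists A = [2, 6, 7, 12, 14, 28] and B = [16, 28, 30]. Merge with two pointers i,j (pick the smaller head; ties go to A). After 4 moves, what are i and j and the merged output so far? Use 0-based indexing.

i=0 j=0: A[i]=2<=B[j]=16 take 2, i++
i=1 j=0: A[i]=6<=B[j]=16 take 6, i++
i=2 j=0: A[i]=7<=B[j]=16 take 7, i++
i=3 j=0: A[i]=12<=B[j]=16 take 12, i++

i=4, j=0, merged so far=[2, 6, 7, 12]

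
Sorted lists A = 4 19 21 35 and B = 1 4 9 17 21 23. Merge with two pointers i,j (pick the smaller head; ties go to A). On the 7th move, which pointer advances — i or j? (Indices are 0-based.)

i

[i=0,j=0] A[i]=4>B[j]=1 take 1 → j++
[i=0,j=1] A[i]=4<=B[j]=4 take 4 → i++
[i=1,j=1] A[i]=19>B[j]=4 take 4 → j++
[i=1,j=2] A[i]=19>B[j]=9 take 9 → j++
[i=1,j=3] A[i]=19>B[j]=17 take 17 → j++
[i=1,j=4] A[i]=19<=B[j]=21 take 19 → i++
[i=2,j=4] A[i]=21<=B[j]=21 take 21 → i++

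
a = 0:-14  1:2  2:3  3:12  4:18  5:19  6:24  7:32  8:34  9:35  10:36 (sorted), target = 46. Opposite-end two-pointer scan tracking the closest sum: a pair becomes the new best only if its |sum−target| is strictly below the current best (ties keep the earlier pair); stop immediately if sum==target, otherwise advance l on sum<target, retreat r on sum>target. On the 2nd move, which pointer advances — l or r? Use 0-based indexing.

l

[0,10] -14+36=22 d=24 * → l++
[1,10] 2+36=38 d=8 * → l++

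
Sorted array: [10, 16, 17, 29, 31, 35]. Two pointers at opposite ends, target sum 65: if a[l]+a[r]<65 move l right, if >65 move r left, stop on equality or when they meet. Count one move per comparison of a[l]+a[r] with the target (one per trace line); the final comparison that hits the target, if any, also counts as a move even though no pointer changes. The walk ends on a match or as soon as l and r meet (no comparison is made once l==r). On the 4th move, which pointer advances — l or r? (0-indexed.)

l=0 r=5: 10+35=45 <65, l++
l=1 r=5: 16+35=51 <65, l++
l=2 r=5: 17+35=52 <65, l++
l=3 r=5: 29+35=64 <65, l++

l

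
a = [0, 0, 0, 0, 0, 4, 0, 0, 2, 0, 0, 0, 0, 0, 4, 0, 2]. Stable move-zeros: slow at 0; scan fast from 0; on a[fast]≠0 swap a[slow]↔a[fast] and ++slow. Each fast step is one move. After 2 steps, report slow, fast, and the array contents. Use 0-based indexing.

slow=0, fast=2, a=[0, 0, 0, 0, 0, 4, 0, 0, 2, 0, 0, 0, 0, 0, 4, 0, 2]

(s=0,f=0) a[fast]=0 → fast++
(s=0,f=1) a[fast]=0 → fast++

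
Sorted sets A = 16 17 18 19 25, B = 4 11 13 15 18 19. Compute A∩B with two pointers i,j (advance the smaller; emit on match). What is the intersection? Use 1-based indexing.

[i=1,j=1] 16>4 → j++
[i=1,j=2] 16>11 → j++
[i=1,j=3] 16>13 → j++
[i=1,j=4] 16>15 → j++
[i=1,j=5] 16<18 → i++
[i=2,j=5] 17<18 → i++
[i=3,j=5] 18==18 emit → i++,j++
[i=4,j=6] 19==19 emit → i++,j++

intersection = [18, 19]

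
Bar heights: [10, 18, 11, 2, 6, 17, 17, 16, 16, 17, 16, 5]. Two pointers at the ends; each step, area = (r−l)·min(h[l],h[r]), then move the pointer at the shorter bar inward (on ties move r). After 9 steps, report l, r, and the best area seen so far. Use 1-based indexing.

[1,12] min(10,5)*11=55 best=55 * → r--
[1,11] min(10,16)*10=100 best=100 * → l++
[2,11] min(18,16)*9=144 best=144 * → r--
[2,10] min(18,17)*8=136 best=144 → r--
[2,9] min(18,16)*7=112 best=144 → r--
[2,8] min(18,16)*6=96 best=144 → r--
[2,7] min(18,17)*5=85 best=144 → r--
[2,6] min(18,17)*4=68 best=144 → r--
[2,5] min(18,6)*3=18 best=144 → r--

l=2, r=4, best area=144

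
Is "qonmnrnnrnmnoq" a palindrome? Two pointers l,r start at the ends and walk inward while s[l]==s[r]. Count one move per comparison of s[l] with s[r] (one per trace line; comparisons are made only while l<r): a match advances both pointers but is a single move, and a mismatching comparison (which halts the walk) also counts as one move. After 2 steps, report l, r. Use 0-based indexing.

l=2, r=11

[0,13] 'q'=='q' → l++,r--
[1,12] 'o'=='o' → l++,r--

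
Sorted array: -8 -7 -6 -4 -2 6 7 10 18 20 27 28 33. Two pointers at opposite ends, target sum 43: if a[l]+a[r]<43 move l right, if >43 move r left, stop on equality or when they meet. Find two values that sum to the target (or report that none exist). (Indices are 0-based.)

(10, 33)

l=0 r=12: -8+33=25 <43, l++
l=1 r=12: -7+33=26 <43, l++
l=2 r=12: -6+33=27 <43, l++
l=3 r=12: -4+33=29 <43, l++
l=4 r=12: -2+33=31 <43, l++
l=5 r=12: 6+33=39 <43, l++
l=6 r=12: 7+33=40 <43, l++
l=7 r=12: 10+33=43, found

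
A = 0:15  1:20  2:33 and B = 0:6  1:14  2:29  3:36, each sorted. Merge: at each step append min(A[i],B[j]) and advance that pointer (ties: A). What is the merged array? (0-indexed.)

[i=0,j=0] A[i]=15>B[j]=6 take 6 → j++
[i=0,j=1] A[i]=15>B[j]=14 take 14 → j++
[i=0,j=2] A[i]=15<=B[j]=29 take 15 → i++
[i=1,j=2] A[i]=20<=B[j]=29 take 20 → i++
[i=2,j=2] A[i]=33>B[j]=29 take 29 → j++
[i=2,j=3] A[i]=33<=B[j]=36 take 33 → i++
[i=3,j=3] A done, take B[j]=36 → j++

[6, 14, 15, 20, 29, 33, 36]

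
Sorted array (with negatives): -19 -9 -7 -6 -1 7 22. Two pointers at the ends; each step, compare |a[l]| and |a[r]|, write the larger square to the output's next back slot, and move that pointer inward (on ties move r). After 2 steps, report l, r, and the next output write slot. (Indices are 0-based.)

[0,6] |-19|<=|22| out[6]=484 → r--
[0,5] |-19|>|7| out[5]=361 → l++

l=1, r=5, next write slot=4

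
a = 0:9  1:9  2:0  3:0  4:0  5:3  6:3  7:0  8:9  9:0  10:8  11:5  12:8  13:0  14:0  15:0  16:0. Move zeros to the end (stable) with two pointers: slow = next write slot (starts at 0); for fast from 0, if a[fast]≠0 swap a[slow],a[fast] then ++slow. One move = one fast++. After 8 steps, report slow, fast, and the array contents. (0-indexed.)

slow=4, fast=8, a=[9, 9, 3, 3, 0, 0, 0, 0, 9, 0, 8, 5, 8, 0, 0, 0, 0]

(s=0,f=0) a[fast]=9≠0 swap→a[0]=9 → slow++,fast++
(s=1,f=1) a[fast]=9≠0 swap→a[1]=9 → slow++,fast++
(s=2,f=2) a[fast]=0 → fast++
(s=2,f=3) a[fast]=0 → fast++
(s=2,f=4) a[fast]=0 → fast++
(s=2,f=5) a[fast]=3≠0 swap→a[2]=3 → slow++,fast++
(s=3,f=6) a[fast]=3≠0 swap→a[3]=3 → slow++,fast++
(s=4,f=7) a[fast]=0 → fast++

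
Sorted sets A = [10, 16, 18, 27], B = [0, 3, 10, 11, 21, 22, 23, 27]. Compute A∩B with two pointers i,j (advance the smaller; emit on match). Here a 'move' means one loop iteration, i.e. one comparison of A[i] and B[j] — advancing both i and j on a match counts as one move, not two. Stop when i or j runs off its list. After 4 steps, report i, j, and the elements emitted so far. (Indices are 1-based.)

i=2, j=5, emitted=[10]

i=1 j=1: 10>0, j++
i=1 j=2: 10>3, j++
i=1 j=3: 10==10 emit, i++,j++
i=2 j=4: 16>11, j++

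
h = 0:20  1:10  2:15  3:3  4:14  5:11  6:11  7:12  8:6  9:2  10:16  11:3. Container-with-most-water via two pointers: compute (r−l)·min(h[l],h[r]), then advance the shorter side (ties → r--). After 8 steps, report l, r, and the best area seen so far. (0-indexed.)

l=0 r=11: min(20,3)*11=33 best=33 *, r--
l=0 r=10: min(20,16)*10=160 best=160 *, r--
l=0 r=9: min(20,2)*9=18 best=160, r--
l=0 r=8: min(20,6)*8=48 best=160, r--
l=0 r=7: min(20,12)*7=84 best=160, r--
l=0 r=6: min(20,11)*6=66 best=160, r--
l=0 r=5: min(20,11)*5=55 best=160, r--
l=0 r=4: min(20,14)*4=56 best=160, r--

l=0, r=3, best area=160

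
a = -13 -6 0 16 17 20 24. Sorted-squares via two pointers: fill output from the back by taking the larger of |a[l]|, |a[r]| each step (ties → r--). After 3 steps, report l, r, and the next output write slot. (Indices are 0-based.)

[0,6] |-13|<=|24| out[6]=576 → r--
[0,5] |-13|<=|20| out[5]=400 → r--
[0,4] |-13|<=|17| out[4]=289 → r--

l=0, r=3, next write slot=3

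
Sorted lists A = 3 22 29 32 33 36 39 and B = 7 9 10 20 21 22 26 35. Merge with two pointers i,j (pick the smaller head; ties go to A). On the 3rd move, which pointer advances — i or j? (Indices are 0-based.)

[i=0,j=0] A[i]=3<=B[j]=7 take 3 → i++
[i=1,j=0] A[i]=22>B[j]=7 take 7 → j++
[i=1,j=1] A[i]=22>B[j]=9 take 9 → j++

j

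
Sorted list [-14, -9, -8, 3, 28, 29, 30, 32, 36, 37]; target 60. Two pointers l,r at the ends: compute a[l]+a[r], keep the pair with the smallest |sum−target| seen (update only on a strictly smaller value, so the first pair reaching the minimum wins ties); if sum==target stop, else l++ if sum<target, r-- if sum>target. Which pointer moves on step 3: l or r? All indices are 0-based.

l

l=0 r=9: -14+37=23 d=37 *, l++
l=1 r=9: -9+37=28 d=32 *, l++
l=2 r=9: -8+37=29 d=31 *, l++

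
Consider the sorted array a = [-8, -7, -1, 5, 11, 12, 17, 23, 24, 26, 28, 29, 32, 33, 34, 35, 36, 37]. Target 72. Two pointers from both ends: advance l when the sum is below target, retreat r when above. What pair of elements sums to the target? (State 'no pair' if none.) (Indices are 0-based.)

[0,17] -8+37=29 <72 → l++
[1,17] -7+37=30 <72 → l++
[2,17] -1+37=36 <72 → l++
[3,17] 5+37=42 <72 → l++
[4,17] 11+37=48 <72 → l++
[5,17] 12+37=49 <72 → l++
[6,17] 17+37=54 <72 → l++
[7,17] 23+37=60 <72 → l++
[8,17] 24+37=61 <72 → l++
[9,17] 26+37=63 <72 → l++
[10,17] 28+37=65 <72 → l++
[11,17] 29+37=66 <72 → l++
[12,17] 32+37=69 <72 → l++
[13,17] 33+37=70 <72 → l++
[14,17] 34+37=71 <72 → l++
[15,17] 35+37=72 → found

(35, 37)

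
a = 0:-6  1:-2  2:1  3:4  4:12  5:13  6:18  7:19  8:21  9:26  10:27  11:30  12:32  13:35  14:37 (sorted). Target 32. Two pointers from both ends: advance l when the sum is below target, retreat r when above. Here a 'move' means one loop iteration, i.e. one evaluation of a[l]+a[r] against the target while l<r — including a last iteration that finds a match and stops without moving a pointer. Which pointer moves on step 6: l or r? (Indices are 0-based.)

l

l=0 r=14: -6+37=31 <32, l++
l=1 r=14: -2+37=35 >32, r--
l=1 r=13: -2+35=33 >32, r--
l=1 r=12: -2+32=30 <32, l++
l=2 r=12: 1+32=33 >32, r--
l=2 r=11: 1+30=31 <32, l++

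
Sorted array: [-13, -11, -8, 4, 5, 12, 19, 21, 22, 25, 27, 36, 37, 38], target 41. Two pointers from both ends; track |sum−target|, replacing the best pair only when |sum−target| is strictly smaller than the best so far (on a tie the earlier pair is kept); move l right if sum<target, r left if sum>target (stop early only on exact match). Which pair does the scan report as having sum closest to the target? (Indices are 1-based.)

pair (4, 37) with sum 41 (|Δ|=0)

l=1 r=14: -13+38=25 d=16 *, l++
l=2 r=14: -11+38=27 d=14 *, l++
l=3 r=14: -8+38=30 d=11 *, l++
l=4 r=14: 4+38=42 d=1 *, r--
l=4 r=13: 4+37=41 d=0 *, stop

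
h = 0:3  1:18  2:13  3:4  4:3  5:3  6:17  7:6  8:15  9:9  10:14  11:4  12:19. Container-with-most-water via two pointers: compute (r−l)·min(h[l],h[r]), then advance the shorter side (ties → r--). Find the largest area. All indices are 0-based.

max area = 198

[0,12] min(3,19)*12=36 best=36 * → l++
[1,12] min(18,19)*11=198 best=198 * → l++
[2,12] min(13,19)*10=130 best=198 → l++
[3,12] min(4,19)*9=36 best=198 → l++
[4,12] min(3,19)*8=24 best=198 → l++
[5,12] min(3,19)*7=21 best=198 → l++
[6,12] min(17,19)*6=102 best=198 → l++
[7,12] min(6,19)*5=30 best=198 → l++
[8,12] min(15,19)*4=60 best=198 → l++
[9,12] min(9,19)*3=27 best=198 → l++
[10,12] min(14,19)*2=28 best=198 → l++
[11,12] min(4,19)*1=4 best=198 → l++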